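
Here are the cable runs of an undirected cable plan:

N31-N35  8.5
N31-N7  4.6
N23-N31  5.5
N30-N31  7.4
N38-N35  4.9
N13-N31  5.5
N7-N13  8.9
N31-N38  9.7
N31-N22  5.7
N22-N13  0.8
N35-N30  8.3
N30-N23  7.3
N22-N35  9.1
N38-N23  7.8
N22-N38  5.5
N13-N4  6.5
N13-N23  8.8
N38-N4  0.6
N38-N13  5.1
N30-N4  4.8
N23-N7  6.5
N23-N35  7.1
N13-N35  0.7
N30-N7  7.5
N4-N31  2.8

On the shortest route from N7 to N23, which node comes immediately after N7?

N23

Candidate routes:
N7 → N23: 6.5 = 6.5
N7 → N31 → N23: 4.6+5.5 = 10.1
Cheapest is N7 → N23 at 6.5.
So from N7 the first move is to N23.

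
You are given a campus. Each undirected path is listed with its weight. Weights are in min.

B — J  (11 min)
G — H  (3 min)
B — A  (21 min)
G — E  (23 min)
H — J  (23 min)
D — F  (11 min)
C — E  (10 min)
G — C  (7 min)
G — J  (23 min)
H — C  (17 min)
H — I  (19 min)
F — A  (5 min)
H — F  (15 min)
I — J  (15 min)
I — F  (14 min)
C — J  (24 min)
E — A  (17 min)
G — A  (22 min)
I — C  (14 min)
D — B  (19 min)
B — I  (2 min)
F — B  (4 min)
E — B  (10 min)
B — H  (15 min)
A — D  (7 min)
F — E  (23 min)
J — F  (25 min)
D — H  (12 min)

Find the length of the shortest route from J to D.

Enumerating some paths:
J–B–D: 11+19 = 30
J–B–F–D: 11+4+11 = 26
J–B–F–A–D: 11+4+5+7 = 27
The minimum is 26 min via J–B–F–D.

26 min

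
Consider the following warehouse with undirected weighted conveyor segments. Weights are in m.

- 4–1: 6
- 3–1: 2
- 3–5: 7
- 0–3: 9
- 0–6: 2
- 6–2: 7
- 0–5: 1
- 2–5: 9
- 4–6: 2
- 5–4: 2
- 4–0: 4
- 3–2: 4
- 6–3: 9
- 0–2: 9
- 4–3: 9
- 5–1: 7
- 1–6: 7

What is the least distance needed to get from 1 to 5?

7 m

Running Dijkstra from 1:
1: 0
3: 2  (via 1)
2: 6  (via 3)
4: 6  (via 1)
5: 7  (via 1)
Shortest route: 1 → 5 = 7 m.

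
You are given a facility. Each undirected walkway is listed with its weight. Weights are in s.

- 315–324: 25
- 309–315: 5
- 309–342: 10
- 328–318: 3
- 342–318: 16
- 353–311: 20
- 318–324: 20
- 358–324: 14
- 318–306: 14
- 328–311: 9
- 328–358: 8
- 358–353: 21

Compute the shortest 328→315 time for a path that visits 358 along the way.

Shortest 328→358: 328–358 = 8
Best 358 to 315: 358–324–315 costing 39
Total via 358: 8 + 39 = 47 s.

47 s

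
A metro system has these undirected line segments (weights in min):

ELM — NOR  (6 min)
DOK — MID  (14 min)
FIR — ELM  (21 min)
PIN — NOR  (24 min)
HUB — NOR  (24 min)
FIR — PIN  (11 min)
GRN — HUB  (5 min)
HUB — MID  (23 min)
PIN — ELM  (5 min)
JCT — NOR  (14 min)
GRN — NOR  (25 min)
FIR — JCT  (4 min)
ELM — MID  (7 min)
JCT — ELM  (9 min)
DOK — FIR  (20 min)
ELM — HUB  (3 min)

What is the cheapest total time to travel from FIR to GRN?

Running Dijkstra from FIR:
FIR: 0
JCT: 4  (via FIR)
PIN: 11  (via FIR)
ELM: 13  (via JCT)
HUB: 16  (via ELM)
NOR: 18  (via JCT)
MID: 20  (via ELM)
DOK: 20  (via FIR)
GRN: 21  (via HUB)
Shortest route: FIR → JCT → ELM → HUB → GRN = 21 min.

21 min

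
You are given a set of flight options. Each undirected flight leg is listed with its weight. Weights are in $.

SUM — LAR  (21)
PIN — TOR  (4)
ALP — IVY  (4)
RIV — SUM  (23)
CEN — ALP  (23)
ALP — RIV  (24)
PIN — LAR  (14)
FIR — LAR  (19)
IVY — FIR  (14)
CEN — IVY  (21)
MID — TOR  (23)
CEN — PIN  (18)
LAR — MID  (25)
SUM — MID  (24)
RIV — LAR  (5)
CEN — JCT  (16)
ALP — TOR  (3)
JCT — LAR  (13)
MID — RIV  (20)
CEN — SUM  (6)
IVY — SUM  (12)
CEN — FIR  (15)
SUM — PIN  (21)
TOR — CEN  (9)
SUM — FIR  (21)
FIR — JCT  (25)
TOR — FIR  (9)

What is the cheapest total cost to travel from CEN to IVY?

Running Dijkstra from CEN:
CEN: 0
SUM: 6  (via CEN)
TOR: 9  (via CEN)
ALP: 12  (via TOR)
PIN: 13  (via TOR)
FIR: 15  (via CEN)
JCT: 16  (via CEN)
IVY: 16  (via ALP)
Shortest route: CEN–TOR–ALP–IVY = $16.

$16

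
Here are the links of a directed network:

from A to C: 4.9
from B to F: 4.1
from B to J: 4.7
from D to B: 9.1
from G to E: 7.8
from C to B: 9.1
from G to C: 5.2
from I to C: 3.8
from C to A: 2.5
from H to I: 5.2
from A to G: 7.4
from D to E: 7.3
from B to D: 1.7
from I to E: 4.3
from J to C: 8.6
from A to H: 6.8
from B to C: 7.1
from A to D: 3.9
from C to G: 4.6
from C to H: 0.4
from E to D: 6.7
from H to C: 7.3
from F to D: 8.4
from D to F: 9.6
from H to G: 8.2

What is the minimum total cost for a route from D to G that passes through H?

24.8

Best D to H: D–B–C–H costing 16.6
Shortest H→G: H–G = 8.2
Total via H: 16.6 + 8.2 = 24.8.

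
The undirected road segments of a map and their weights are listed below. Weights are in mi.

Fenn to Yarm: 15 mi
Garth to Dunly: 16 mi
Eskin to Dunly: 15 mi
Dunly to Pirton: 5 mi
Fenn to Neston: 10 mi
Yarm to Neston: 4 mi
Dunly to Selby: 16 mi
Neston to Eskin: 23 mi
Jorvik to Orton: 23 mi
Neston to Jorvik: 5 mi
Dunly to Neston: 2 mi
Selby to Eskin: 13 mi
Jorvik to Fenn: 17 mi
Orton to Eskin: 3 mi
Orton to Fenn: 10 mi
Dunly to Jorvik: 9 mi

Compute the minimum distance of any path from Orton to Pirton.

23 mi

Compare a few routes:
Orton → Jorvik → Neston → Dunly → Pirton: 23+5+2+5 = 35
Orton → Fenn → Neston → Dunly → Pirton: 10+10+2+5 = 27
Orton → Eskin → Dunly → Pirton: 3+15+5 = 23
Orton → Eskin → Neston → Dunly → Pirton: 3+23+2+5 = 33
Cheapest is Orton → Eskin → Dunly → Pirton at 23 mi.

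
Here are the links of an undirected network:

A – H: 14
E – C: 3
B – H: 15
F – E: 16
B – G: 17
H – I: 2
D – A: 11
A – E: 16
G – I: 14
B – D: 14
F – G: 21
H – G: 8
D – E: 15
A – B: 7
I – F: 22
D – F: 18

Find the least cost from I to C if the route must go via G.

Shortest I→G: I → H → G = 10
Shortest G→C: G → F → E → C = 40
Total via G: 10 + 40 = 50.

50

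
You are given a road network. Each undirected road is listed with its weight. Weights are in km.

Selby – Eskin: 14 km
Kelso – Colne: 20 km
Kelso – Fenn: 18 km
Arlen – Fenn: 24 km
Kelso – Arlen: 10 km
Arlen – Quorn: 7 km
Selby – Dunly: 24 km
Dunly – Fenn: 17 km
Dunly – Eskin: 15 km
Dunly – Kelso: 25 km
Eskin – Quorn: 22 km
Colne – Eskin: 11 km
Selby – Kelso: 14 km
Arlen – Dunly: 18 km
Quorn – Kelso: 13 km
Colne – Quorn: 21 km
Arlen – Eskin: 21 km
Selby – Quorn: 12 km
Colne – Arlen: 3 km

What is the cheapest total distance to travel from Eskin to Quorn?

Candidate routes:
Eskin–Quorn: 22 = 22
Eskin–Arlen–Quorn: 21+7 = 28
Eskin–Colne–Arlen–Quorn: 11+3+7 = 21
Eskin–Selby–Quorn: 14+12 = 26
Cheapest is Eskin–Colne–Arlen–Quorn at 21 km.

21 km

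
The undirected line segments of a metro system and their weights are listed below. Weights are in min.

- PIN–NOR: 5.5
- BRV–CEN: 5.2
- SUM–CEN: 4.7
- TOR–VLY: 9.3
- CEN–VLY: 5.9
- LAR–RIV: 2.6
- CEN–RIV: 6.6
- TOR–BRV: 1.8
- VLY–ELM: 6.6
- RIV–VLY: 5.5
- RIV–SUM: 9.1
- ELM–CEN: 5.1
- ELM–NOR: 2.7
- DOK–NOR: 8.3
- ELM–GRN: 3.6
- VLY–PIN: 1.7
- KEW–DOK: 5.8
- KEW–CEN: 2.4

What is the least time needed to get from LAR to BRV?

14.4 min

Shortest distances from LAR:
LAR: 0
RIV: 2.6  (via LAR)
VLY: 8.1  (via RIV)
CEN: 9.2  (via RIV)
PIN: 9.8  (via VLY)
KEW: 11.6  (via CEN)
SUM: 11.7  (via RIV)
ELM: 14.3  (via CEN)
BRV: 14.4  (via CEN)
Shortest route: LAR → RIV → CEN → BRV = 14.4 min.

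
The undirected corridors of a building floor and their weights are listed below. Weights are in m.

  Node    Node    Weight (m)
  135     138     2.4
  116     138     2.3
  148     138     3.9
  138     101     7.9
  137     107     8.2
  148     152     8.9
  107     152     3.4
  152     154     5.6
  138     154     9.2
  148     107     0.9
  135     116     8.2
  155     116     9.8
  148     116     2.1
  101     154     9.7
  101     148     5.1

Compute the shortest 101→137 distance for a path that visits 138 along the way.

20.9 m

Best 101 to 138: 101–138 costing 7.9
Best 138 to 137: 138–148–107–137 costing 13
Total via 138: 7.9 + 13 = 20.9 m.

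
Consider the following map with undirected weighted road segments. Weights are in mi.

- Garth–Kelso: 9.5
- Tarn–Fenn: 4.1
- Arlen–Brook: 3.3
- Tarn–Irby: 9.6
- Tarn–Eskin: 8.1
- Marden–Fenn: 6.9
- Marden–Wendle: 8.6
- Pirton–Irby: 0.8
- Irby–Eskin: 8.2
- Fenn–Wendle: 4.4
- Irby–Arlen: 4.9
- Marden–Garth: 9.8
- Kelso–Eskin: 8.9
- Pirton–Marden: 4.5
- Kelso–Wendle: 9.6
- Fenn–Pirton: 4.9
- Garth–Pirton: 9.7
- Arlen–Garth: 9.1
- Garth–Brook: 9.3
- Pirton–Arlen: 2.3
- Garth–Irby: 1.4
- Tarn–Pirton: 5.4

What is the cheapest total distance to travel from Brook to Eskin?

Running Dijkstra from Brook:
Brook: 0
Arlen: 3.3  (via Brook)
Pirton: 5.6  (via Arlen)
Irby: 6.4  (via Pirton)
Garth: 7.8  (via Irby)
Marden: 10.1  (via Pirton)
Fenn: 10.5  (via Pirton)
Tarn: 11  (via Pirton)
Eskin: 14.6  (via Irby)
Shortest route: Brook–Arlen–Pirton–Irby–Eskin = 14.6 mi.

14.6 mi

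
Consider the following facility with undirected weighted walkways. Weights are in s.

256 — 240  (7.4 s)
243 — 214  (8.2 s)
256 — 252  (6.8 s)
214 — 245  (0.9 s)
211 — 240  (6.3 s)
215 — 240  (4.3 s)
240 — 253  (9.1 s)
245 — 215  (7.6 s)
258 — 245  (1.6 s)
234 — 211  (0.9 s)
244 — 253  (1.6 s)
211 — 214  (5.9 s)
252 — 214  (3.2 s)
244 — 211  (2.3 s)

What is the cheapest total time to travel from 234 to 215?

Compare a few routes:
234 - 211 - 240 - 215: 0.9+6.3+4.3 = 11.5
234 - 211 - 214 - 245 - 215: 0.9+5.9+0.9+7.6 = 15.3
Cheapest is 234 - 211 - 240 - 215 at 11.5 s.

11.5 s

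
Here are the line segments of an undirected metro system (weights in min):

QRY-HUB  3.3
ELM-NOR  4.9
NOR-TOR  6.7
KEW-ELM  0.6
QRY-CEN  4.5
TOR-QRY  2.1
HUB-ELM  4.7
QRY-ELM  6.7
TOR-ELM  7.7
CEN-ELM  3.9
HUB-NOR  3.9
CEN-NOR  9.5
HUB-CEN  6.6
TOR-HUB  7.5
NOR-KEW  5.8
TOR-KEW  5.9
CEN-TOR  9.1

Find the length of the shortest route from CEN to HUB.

Shortest distances from CEN:
CEN: 0
ELM: 3.9  (via CEN)
KEW: 4.5  (via ELM)
QRY: 4.5  (via CEN)
HUB: 6.6  (via CEN)
Shortest route: CEN–HUB = 6.6 min.

6.6 min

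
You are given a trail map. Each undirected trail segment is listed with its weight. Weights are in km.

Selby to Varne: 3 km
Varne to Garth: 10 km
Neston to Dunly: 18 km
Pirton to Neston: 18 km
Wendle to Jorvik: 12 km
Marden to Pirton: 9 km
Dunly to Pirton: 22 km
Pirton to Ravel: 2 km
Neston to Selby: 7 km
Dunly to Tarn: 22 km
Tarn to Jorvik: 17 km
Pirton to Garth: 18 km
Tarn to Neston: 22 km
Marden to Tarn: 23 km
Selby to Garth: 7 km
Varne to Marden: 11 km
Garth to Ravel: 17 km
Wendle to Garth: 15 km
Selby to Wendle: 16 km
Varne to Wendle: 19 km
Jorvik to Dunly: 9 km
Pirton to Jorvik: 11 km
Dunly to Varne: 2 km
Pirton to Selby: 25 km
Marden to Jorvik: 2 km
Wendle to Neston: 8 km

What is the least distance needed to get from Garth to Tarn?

Compare a few routes:
Garth–Varne–Dunly–Tarn: 10+2+22 = 34
Garth–Selby–Neston–Tarn: 7+7+22 = 36
Garth–Varne–Dunly–Jorvik–Tarn: 10+2+9+17 = 38
Garth–Selby–Varne–Dunly–Jorvik–Tarn: 7+3+2+9+17 = 38
The minimum is 34 km via Garth–Varne–Dunly–Tarn.

34 km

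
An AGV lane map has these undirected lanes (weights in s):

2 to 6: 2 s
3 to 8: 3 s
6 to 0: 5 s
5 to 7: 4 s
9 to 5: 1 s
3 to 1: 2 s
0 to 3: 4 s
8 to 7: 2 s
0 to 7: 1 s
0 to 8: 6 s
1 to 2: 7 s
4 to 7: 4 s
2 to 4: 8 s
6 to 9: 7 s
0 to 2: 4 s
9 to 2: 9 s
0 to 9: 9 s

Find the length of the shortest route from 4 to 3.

Compare a few routes:
4 → 7 → 0 → 8 → 3: 4+1+6+3 = 14
4 → 7 → 0 → 3: 4+1+4 = 9
4 → 2 → 0 → 3: 8+4+4 = 16
4 → 7 → 8 → 0 → 3: 4+2+6+4 = 16
Cheapest is 4 → 7 → 0 → 3 at 9 s.

9 s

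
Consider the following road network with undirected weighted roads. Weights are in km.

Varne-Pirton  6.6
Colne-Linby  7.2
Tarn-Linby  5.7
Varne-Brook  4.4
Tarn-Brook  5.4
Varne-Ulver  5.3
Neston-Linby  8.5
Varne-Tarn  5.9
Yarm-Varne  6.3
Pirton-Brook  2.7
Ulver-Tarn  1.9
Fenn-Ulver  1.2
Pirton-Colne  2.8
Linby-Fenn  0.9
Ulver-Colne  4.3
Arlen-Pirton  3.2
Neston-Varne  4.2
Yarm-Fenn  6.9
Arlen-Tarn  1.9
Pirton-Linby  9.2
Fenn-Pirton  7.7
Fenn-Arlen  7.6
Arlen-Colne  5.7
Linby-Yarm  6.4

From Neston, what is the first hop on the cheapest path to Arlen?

Enumerating some paths:
Neston → Varne → Tarn → Arlen: 4.2+5.9+1.9 = 12
Neston → Varne → Pirton → Arlen: 4.2+6.6+3.2 = 14
Neston → Varne → Ulver → Tarn → Arlen: 4.2+5.3+1.9+1.9 = 13.3
The minimum is 12 km via Neston → Varne → Tarn → Arlen.
So from Neston the first move is to Varne.

Varne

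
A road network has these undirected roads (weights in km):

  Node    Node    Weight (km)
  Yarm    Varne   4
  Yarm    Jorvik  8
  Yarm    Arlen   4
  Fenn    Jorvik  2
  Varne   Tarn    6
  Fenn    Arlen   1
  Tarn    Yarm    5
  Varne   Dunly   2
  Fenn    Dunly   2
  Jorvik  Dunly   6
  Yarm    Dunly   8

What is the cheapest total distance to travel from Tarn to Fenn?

Shortest distances from Tarn:
Tarn: 0
Yarm: 5  (via Tarn)
Varne: 6  (via Tarn)
Dunly: 8  (via Varne)
Arlen: 9  (via Yarm)
Fenn: 10  (via Dunly)
Shortest route: Tarn–Varne–Dunly–Fenn = 10 km.

10 km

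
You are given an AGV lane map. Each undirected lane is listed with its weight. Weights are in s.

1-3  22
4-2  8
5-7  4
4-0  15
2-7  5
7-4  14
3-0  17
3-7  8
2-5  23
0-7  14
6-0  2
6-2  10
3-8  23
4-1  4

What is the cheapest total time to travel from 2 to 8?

36 s

Settle nodes by increasing distance from 2:
2: 0
7: 5  (via 2)
4: 8  (via 2)
5: 9  (via 7)
6: 10  (via 2)
0: 12  (via 6)
1: 12  (via 4)
3: 13  (via 7)
8: 36  (via 3)
Shortest route: 2 → 7 → 3 → 8 = 36 s.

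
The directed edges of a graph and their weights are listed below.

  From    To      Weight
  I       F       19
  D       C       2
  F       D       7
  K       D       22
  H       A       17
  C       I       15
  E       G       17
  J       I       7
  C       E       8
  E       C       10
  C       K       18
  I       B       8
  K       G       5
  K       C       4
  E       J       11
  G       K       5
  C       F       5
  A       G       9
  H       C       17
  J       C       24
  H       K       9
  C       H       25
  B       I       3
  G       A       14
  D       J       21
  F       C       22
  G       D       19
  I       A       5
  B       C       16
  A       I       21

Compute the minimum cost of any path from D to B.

25

Enumerating some paths:
D–C–E–J–I–B: 2+8+11+7+8 = 36
D–C–I–B: 2+15+8 = 25
Cheapest is D–C–I–B at 25.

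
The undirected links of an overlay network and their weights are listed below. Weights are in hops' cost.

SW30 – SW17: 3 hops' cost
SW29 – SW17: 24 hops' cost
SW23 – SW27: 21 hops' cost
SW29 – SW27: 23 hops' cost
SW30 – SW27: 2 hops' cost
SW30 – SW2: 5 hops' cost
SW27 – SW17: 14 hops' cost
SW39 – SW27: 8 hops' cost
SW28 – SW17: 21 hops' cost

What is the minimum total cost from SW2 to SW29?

30 hops' cost

Enumerating some paths:
SW2–SW30–SW17–SW29: 5+3+24 = 32
SW2–SW30–SW27–SW29: 5+2+23 = 30
The minimum is 30 hops' cost via SW2–SW30–SW27–SW29.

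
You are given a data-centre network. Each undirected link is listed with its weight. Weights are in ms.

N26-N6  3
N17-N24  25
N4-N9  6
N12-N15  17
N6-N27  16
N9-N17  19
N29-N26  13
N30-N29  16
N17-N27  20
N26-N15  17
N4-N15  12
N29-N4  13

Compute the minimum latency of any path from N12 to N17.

54 ms

Compare a few routes:
N12 → N15 → N26 → N29 → N4 → N9 → N17: 17+17+13+13+6+19 = 85
N12 → N15 → N26 → N6 → N27 → N17: 17+17+3+16+20 = 73
N12 → N15 → N4 → N9 → N17: 17+12+6+19 = 54
The minimum is 54 ms via N12 → N15 → N4 → N9 → N17.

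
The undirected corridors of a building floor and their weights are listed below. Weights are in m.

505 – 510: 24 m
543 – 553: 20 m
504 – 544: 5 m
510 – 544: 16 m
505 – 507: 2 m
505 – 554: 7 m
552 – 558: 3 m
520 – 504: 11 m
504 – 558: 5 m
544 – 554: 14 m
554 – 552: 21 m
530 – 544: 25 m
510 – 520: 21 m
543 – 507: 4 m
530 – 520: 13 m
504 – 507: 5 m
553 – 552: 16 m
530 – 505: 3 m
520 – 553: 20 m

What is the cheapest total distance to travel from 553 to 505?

Settle nodes by increasing distance from 553:
553: 0
552: 16  (via 553)
558: 19  (via 552)
520: 20  (via 553)
543: 20  (via 553)
507: 24  (via 543)
504: 24  (via 558)
505: 26  (via 507)
Shortest route: 553–543–507–505 = 26 m.

26 m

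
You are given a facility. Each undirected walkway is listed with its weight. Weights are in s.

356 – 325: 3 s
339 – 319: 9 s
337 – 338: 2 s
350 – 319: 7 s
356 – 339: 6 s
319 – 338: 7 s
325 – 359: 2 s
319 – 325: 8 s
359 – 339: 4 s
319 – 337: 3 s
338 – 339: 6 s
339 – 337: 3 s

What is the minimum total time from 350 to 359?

17 s

Compare a few routes:
350–319–339–359: 7+9+4 = 20
350–319–337–339–359: 7+3+3+4 = 17
350–319–338–337–339–359: 7+7+2+3+4 = 23
350–319–337–338–339–359: 7+3+2+6+4 = 22
Cheapest is 350–319–337–339–359 at 17 s.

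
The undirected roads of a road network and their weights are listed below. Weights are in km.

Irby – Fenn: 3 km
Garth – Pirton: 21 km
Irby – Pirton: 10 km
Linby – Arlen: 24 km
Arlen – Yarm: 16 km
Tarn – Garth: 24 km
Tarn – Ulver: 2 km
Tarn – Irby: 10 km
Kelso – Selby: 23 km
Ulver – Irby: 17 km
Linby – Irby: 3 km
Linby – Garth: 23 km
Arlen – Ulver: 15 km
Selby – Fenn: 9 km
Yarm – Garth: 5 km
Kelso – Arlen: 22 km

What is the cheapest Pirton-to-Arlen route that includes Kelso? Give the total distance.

Shortest Pirton→Kelso: Pirton → Irby → Fenn → Selby → Kelso = 45
Shortest Kelso→Arlen: Kelso → Arlen = 22
Total via Kelso: 45 + 22 = 67 km.

67 km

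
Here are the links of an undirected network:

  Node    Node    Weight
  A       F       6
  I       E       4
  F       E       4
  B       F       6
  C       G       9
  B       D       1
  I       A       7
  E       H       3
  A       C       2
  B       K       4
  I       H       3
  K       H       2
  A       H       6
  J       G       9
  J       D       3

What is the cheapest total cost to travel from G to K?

Settle nodes by increasing distance from G:
G: 0
C: 9  (via G)
J: 9  (via G)
A: 11  (via C)
D: 12  (via J)
B: 13  (via D)
F: 17  (via A)
H: 17  (via A)
K: 17  (via B)
Shortest route: G → J → D → B → K = 17.

17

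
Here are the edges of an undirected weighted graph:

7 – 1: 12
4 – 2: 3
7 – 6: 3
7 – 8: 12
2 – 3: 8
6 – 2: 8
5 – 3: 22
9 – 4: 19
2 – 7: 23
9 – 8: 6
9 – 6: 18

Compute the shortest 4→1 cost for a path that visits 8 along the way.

Shortest 4→8: 4–9–8 = 25
Best 8 to 1: 8–7–1 costing 24
Total via 8: 25 + 24 = 49.

49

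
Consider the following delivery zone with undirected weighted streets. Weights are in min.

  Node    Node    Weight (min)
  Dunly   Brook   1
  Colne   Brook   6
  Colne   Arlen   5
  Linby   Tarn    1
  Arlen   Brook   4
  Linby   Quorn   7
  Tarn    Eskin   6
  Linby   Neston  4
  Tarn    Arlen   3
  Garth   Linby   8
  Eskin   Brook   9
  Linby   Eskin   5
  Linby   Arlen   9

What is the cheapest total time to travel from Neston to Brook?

12 min

Settle nodes by increasing distance from Neston:
Neston: 0
Linby: 4  (via Neston)
Tarn: 5  (via Linby)
Arlen: 8  (via Tarn)
Eskin: 9  (via Linby)
Quorn: 11  (via Linby)
Garth: 12  (via Linby)
Brook: 12  (via Arlen)
Shortest route: Neston–Linby–Tarn–Arlen–Brook = 12 min.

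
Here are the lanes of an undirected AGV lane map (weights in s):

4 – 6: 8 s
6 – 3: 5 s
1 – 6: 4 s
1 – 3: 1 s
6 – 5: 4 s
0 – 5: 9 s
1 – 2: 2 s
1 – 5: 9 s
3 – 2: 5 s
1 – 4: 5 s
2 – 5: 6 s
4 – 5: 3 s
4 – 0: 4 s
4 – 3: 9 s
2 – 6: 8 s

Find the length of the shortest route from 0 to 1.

Candidate routes:
0 → 4 → 5 → 2 → 1: 4+3+6+2 = 15
0 → 4 → 5 → 6 → 1: 4+3+4+4 = 15
0 → 4 → 1: 4+5 = 9
0 → 4 → 3 → 1: 4+9+1 = 14
Cheapest is 0 → 4 → 1 at 9 s.

9 s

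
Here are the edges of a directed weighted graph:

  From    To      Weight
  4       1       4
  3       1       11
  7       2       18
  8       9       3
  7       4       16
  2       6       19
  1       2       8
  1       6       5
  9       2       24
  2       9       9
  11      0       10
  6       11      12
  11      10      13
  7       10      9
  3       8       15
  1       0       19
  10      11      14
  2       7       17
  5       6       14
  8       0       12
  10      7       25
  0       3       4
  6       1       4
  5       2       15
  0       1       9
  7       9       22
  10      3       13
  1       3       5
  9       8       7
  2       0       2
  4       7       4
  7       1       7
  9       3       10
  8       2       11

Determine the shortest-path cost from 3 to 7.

36

Compare a few routes:
3 - 8 - 2 - 7: 15+11+17 = 43
3 - 8 - 9 - 2 - 7: 15+3+24+17 = 59
3 - 1 - 2 - 7: 11+8+17 = 36
3 - 8 - 0 - 1 - 2 - 7: 15+12+9+8+17 = 61
Cheapest is 3 - 1 - 2 - 7 at 36.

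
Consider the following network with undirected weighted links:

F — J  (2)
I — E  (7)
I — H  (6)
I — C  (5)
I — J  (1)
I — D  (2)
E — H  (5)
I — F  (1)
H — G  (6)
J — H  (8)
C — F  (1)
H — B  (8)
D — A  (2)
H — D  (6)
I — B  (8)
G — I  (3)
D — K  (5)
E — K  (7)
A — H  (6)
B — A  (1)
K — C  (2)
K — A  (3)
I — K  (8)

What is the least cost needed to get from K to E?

7

Compare a few routes:
K → C → F → J → I → E: 2+1+2+1+7 = 13
K → E: 7 = 7
K → C → F → I → E: 2+1+1+7 = 11
The minimum is 7 via K → E.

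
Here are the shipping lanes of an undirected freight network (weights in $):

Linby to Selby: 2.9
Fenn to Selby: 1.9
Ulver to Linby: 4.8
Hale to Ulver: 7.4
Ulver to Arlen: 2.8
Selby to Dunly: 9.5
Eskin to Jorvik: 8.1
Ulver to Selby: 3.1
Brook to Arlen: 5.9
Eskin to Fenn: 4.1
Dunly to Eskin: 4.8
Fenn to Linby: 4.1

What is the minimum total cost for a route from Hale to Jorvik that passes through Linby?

Shortest Hale→Linby: Hale → Ulver → Linby = 12.2
Shortest Linby→Jorvik: Linby → Fenn → Eskin → Jorvik = 16.3
Total via Linby: 12.2 + 16.3 = $28.5.

$28.5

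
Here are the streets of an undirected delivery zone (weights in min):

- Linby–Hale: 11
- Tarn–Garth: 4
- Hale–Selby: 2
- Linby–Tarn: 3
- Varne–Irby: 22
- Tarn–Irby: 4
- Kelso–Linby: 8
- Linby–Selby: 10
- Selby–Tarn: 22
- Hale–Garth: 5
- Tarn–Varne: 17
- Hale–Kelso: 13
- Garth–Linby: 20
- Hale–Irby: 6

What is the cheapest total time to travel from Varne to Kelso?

Shortest distances from Varne:
Varne: 0
Tarn: 17  (via Varne)
Linby: 20  (via Tarn)
Irby: 21  (via Tarn)
Garth: 21  (via Tarn)
Hale: 26  (via Garth)
Selby: 28  (via Hale)
Kelso: 28  (via Linby)
Shortest route: Varne–Tarn–Linby–Kelso = 28 min.

28 min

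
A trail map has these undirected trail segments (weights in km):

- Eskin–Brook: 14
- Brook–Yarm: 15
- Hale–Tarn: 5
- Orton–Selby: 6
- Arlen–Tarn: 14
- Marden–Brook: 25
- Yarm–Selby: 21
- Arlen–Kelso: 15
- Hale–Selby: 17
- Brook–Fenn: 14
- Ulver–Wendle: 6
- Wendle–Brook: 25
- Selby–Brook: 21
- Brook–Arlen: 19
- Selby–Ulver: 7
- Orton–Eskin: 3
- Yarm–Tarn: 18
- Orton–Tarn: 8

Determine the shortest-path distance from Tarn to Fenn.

Compare a few routes:
Tarn → Orton → Selby → Brook → Fenn: 8+6+21+14 = 49
Tarn → Yarm → Brook → Fenn: 18+15+14 = 47
Tarn → Arlen → Brook → Fenn: 14+19+14 = 47
Tarn → Orton → Eskin → Brook → Fenn: 8+3+14+14 = 39
The minimum is 39 km via Tarn → Orton → Eskin → Brook → Fenn.

39 km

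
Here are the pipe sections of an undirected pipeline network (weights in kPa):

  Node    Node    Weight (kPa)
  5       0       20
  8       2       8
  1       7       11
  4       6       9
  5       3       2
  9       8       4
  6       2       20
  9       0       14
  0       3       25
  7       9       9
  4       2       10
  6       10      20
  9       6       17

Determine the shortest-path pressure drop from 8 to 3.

40 kPa

Settle nodes by increasing distance from 8:
8: 0
9: 4  (via 8)
2: 8  (via 8)
7: 13  (via 9)
0: 18  (via 9)
4: 18  (via 2)
6: 21  (via 9)
1: 24  (via 7)
5: 38  (via 0)
3: 40  (via 5)
Shortest route: 8 → 9 → 0 → 5 → 3 = 40 kPa.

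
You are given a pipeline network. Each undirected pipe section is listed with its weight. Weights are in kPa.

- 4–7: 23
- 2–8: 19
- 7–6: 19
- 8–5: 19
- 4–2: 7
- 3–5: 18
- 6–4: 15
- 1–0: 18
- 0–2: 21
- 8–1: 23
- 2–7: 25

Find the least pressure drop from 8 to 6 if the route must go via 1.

84 kPa

Shortest 8→1: 8–1 = 23
Shortest 1→6: 1–0–2–4–6 = 61
Total via 1: 23 + 61 = 84 kPa.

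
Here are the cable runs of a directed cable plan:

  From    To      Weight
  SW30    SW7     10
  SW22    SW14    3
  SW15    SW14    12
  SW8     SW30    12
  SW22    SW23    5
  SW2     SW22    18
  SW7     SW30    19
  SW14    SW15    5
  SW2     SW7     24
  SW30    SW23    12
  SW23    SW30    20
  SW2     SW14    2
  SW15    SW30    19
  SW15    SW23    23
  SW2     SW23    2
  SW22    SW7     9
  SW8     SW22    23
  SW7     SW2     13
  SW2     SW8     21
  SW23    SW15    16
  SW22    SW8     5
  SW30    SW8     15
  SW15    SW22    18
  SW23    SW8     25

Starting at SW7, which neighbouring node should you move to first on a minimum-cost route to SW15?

Candidate routes:
SW7 → SW2 → SW23 → SW15: 13+2+16 = 31
SW7 → SW30 → SW23 → SW15: 19+12+16 = 47
SW7 → SW2 → SW22 → SW14 → SW15: 13+18+3+5 = 39
SW7 → SW2 → SW14 → SW15: 13+2+5 = 20
Cheapest is SW7 → SW2 → SW14 → SW15 at 20.
So from SW7 the first move is to SW2.

SW2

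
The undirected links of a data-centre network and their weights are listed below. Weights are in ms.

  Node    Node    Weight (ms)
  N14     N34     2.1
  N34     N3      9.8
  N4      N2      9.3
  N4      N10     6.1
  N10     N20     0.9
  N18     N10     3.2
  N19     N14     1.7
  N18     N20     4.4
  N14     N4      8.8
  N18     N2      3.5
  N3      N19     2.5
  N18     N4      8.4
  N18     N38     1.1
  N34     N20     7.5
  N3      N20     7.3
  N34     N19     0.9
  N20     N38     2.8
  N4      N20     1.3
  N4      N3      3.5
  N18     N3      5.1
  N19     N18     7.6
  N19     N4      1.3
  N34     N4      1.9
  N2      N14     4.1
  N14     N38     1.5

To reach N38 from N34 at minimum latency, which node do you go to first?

N14

Compare a few routes:
N34 - N19 - N14 - N38: 0.9+1.7+1.5 = 4.1
N34 - N4 - N20 - N38: 1.9+1.3+2.8 = 6
N34 - N14 - N38: 2.1+1.5 = 3.6
Cheapest is N34 - N14 - N38 at 3.6 ms.
So from N34 the first move is to N14.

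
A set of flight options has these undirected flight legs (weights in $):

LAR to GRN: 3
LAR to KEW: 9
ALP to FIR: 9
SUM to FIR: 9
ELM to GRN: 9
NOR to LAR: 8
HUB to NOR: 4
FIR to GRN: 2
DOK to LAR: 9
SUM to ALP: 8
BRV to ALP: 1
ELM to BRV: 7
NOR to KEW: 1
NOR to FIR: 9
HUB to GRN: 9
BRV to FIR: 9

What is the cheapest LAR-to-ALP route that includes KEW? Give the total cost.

$28

Best LAR to KEW: LAR → KEW costing 9
Best KEW to ALP: KEW → NOR → FIR → ALP costing 19
Total via KEW: 9 + 19 = $28.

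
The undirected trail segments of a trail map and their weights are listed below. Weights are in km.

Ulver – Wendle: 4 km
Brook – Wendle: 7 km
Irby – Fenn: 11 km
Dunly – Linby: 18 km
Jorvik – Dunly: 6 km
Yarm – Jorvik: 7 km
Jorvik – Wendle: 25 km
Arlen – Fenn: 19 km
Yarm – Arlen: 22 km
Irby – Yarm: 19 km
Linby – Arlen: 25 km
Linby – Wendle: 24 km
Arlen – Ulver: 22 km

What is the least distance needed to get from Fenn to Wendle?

45 km

Settle nodes by increasing distance from Fenn:
Fenn: 0
Irby: 11  (via Fenn)
Arlen: 19  (via Fenn)
Yarm: 30  (via Irby)
Jorvik: 37  (via Yarm)
Ulver: 41  (via Arlen)
Dunly: 43  (via Jorvik)
Linby: 44  (via Arlen)
Wendle: 45  (via Ulver)
Shortest route: Fenn → Arlen → Ulver → Wendle = 45 km.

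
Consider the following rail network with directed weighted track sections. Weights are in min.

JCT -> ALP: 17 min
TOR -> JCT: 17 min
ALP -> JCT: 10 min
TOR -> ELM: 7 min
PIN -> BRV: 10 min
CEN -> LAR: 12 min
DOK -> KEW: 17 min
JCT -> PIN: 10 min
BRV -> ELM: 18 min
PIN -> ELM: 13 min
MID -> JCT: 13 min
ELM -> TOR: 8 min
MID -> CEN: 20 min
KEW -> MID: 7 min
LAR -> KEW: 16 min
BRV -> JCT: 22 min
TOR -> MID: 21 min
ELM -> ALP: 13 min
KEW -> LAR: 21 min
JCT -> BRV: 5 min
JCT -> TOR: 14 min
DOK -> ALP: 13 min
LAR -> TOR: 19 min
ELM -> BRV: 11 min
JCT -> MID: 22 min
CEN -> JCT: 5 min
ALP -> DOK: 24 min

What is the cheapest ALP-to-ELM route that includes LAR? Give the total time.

88 min

Shortest ALP→LAR: ALP → DOK → KEW → LAR = 62
Shortest LAR→ELM: LAR → TOR → ELM = 26
Total via LAR: 62 + 26 = 88 min.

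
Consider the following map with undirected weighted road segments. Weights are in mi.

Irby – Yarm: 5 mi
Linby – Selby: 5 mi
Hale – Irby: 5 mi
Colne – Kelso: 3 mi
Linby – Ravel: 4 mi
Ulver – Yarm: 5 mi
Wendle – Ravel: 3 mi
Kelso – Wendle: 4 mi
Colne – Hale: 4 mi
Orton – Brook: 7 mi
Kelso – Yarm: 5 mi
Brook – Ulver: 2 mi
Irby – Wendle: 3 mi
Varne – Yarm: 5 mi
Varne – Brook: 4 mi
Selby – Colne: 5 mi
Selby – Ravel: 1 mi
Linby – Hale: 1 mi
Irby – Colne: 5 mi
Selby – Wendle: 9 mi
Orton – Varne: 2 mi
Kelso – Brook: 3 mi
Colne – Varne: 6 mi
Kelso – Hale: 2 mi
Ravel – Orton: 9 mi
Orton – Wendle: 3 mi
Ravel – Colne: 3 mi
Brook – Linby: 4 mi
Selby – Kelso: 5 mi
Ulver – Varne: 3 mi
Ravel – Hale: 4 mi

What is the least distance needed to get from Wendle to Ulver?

Settle nodes by increasing distance from Wendle:
Wendle: 0
Orton: 3  (via Wendle)
Ravel: 3  (via Wendle)
Irby: 3  (via Wendle)
Selby: 4  (via Ravel)
Kelso: 4  (via Wendle)
Varne: 5  (via Orton)
Colne: 6  (via Ravel)
Hale: 6  (via Kelso)
Brook: 7  (via Kelso)
Linby: 7  (via Ravel)
Ulver: 8  (via Varne)
Shortest route: Wendle–Orton–Varne–Ulver = 8 mi.

8 mi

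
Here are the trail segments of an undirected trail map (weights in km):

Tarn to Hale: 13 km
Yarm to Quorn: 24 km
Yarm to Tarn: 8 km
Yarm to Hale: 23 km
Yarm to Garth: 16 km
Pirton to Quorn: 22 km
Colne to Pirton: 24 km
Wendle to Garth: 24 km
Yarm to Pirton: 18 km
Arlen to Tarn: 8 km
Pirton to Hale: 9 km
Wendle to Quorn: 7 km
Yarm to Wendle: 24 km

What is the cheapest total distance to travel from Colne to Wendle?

53 km

Enumerating some paths:
Colne → Pirton → Yarm → Quorn → Wendle: 24+18+24+7 = 73
Colne → Pirton → Quorn → Wendle: 24+22+7 = 53
Colne → Pirton → Yarm → Wendle: 24+18+24 = 66
The minimum is 53 km via Colne → Pirton → Quorn → Wendle.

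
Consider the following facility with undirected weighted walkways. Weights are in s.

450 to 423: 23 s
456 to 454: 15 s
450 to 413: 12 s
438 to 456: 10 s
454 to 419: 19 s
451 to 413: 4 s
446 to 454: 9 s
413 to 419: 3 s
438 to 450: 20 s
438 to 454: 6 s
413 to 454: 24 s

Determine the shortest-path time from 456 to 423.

53 s

Settle nodes by increasing distance from 456:
456: 0
438: 10  (via 456)
454: 15  (via 456)
446: 24  (via 454)
450: 30  (via 438)
419: 34  (via 454)
413: 37  (via 419)
451: 41  (via 413)
423: 53  (via 450)
Shortest route: 456 → 438 → 450 → 423 = 53 s.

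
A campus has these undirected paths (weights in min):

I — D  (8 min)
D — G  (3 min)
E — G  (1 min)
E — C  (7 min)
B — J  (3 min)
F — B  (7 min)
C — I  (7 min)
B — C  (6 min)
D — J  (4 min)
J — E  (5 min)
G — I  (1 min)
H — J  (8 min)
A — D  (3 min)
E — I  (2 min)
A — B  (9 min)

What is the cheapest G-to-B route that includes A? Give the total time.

Best G to A: G → D → A costing 6
Shortest A→B: A → B = 9
Total via A: 6 + 9 = 15 min.

15 min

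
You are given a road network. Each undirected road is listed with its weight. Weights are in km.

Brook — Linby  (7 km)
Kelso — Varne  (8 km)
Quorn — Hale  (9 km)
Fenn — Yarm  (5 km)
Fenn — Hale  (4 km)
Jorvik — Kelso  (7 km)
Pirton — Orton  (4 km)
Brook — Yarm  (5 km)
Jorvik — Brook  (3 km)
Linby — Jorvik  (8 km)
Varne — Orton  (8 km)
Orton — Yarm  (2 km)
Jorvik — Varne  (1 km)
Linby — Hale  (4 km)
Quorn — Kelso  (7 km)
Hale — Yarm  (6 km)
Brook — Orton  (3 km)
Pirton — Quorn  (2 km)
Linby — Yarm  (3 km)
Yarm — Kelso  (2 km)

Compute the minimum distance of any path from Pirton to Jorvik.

10 km

Compare a few routes:
Pirton–Orton–Varne–Jorvik: 4+8+1 = 13
Pirton–Orton–Brook–Jorvik: 4+3+3 = 10
Cheapest is Pirton–Orton–Brook–Jorvik at 10 km.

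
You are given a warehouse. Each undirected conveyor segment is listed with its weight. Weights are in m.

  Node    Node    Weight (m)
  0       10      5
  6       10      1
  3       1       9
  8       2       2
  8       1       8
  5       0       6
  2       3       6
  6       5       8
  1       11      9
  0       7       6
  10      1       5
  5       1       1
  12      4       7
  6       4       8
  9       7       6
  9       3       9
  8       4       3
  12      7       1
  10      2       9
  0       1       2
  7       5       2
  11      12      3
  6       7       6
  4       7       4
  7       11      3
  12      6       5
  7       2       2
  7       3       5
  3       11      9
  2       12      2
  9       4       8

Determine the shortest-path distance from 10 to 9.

Enumerating some paths:
10 - 6 - 7 - 9: 1+6+6 = 13
10 - 0 - 1 - 5 - 7 - 9: 5+2+1+2+6 = 16
10 - 1 - 5 - 7 - 9: 5+1+2+6 = 14
Cheapest is 10 - 6 - 7 - 9 at 13 m.

13 m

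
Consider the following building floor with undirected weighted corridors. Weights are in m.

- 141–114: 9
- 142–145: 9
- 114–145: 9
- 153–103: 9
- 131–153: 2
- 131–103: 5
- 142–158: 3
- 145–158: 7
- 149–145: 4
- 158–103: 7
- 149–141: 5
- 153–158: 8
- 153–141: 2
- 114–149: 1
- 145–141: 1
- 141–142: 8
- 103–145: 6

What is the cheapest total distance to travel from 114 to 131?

Candidate routes:
114 → 141 → 153 → 131: 9+2+2 = 13
114 → 149 → 141 → 153 → 131: 1+5+2+2 = 10
The minimum is 10 m via 114 → 149 → 141 → 153 → 131.

10 m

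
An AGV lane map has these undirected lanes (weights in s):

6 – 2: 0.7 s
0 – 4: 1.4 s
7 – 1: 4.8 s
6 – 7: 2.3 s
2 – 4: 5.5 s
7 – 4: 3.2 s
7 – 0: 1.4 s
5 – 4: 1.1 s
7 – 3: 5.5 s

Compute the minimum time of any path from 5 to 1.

Shortest distances from 5:
5: 0
4: 1.1  (via 5)
0: 2.5  (via 4)
7: 3.9  (via 0)
6: 6.2  (via 7)
2: 6.6  (via 4)
1: 8.7  (via 7)
Shortest route: 5–4–0–7–1 = 8.7 s.

8.7 s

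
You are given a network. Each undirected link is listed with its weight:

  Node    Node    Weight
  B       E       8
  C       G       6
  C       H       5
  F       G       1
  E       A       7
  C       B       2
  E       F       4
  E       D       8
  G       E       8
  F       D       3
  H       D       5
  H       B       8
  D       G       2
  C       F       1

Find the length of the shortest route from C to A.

12

Shortest distances from C:
C: 0
F: 1  (via C)
B: 2  (via C)
G: 2  (via F)
D: 4  (via F)
E: 5  (via F)
H: 5  (via C)
A: 12  (via E)
Shortest route: C → F → E → A = 12.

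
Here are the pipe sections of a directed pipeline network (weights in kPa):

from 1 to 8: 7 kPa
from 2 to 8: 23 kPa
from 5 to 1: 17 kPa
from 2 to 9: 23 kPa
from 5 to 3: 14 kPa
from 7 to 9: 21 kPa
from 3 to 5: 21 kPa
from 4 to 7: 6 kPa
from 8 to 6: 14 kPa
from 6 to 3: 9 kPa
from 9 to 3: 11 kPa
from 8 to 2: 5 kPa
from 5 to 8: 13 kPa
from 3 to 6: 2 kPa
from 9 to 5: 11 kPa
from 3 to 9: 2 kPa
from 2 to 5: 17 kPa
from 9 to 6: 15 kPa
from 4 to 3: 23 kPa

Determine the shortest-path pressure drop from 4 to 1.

Settle nodes by increasing distance from 4:
4: 0
7: 6  (via 4)
3: 23  (via 4)
6: 25  (via 3)
9: 25  (via 3)
5: 36  (via 9)
8: 49  (via 5)
1: 53  (via 5)
Shortest route: 4 → 3 → 9 → 5 → 1 = 53 kPa.

53 kPa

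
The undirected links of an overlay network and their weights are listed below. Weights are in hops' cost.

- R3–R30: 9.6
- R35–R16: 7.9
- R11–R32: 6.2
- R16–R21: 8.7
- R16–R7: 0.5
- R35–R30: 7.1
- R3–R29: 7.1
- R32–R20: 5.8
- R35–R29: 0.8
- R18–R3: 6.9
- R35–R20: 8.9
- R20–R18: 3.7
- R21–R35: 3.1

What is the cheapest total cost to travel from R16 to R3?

15.8 hops' cost

Compare a few routes:
R16–R35–R30–R3: 7.9+7.1+9.6 = 24.6
R16–R35–R29–R3: 7.9+0.8+7.1 = 15.8
R16–R21–R35–R29–R3: 8.7+3.1+0.8+7.1 = 19.7
R16–R35–R20–R18–R3: 7.9+8.9+3.7+6.9 = 27.4
Cheapest is R16–R35–R29–R3 at 15.8 hops' cost.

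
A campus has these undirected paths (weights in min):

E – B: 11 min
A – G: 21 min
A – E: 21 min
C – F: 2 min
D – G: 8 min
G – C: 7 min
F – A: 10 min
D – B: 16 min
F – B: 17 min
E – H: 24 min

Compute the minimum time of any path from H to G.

59 min

Enumerating some paths:
H → E → A → G: 24+21+21 = 66
H → E → B → D → G: 24+11+16+8 = 59
H → E → A → F → C → G: 24+21+10+2+7 = 64
H → E → B → F → C → G: 24+11+17+2+7 = 61
Cheapest is H → E → B → D → G at 59 min.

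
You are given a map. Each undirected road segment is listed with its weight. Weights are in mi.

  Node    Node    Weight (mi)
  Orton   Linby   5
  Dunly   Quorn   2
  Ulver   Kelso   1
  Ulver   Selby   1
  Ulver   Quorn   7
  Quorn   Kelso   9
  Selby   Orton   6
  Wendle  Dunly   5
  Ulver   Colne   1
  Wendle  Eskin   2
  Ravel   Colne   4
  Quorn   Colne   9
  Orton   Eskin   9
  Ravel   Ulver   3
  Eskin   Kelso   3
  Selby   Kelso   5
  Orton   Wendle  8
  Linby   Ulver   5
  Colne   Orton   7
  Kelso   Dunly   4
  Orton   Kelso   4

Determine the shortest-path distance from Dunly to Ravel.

Running Dijkstra from Dunly:
Dunly: 0
Quorn: 2  (via Dunly)
Kelso: 4  (via Dunly)
Wendle: 5  (via Dunly)
Ulver: 5  (via Kelso)
Colne: 6  (via Ulver)
Selby: 6  (via Ulver)
Eskin: 7  (via Kelso)
Orton: 8  (via Kelso)
Ravel: 8  (via Ulver)
Shortest route: Dunly → Kelso → Ulver → Ravel = 8 mi.

8 mi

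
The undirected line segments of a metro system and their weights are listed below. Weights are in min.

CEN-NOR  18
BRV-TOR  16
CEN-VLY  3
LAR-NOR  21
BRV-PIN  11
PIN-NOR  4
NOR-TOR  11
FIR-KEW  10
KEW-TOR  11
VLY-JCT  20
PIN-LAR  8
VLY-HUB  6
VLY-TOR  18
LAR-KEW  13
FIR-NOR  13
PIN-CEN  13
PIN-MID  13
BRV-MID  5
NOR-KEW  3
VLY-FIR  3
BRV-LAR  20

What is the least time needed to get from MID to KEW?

Candidate routes:
MID - PIN - NOR - KEW: 13+4+3 = 20
MID - BRV - PIN - NOR - KEW: 5+11+4+3 = 23
The minimum is 20 min via MID - PIN - NOR - KEW.

20 min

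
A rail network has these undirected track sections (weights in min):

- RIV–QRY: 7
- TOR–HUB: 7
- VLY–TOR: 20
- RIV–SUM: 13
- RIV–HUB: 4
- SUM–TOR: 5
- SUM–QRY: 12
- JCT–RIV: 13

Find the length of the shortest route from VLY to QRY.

Compare a few routes:
VLY - TOR - SUM - QRY: 20+5+12 = 37
VLY - TOR - HUB - RIV - SUM - QRY: 20+7+4+13+12 = 56
VLY - TOR - SUM - RIV - QRY: 20+5+13+7 = 45
VLY - TOR - HUB - RIV - QRY: 20+7+4+7 = 38
The minimum is 37 min via VLY - TOR - SUM - QRY.

37 min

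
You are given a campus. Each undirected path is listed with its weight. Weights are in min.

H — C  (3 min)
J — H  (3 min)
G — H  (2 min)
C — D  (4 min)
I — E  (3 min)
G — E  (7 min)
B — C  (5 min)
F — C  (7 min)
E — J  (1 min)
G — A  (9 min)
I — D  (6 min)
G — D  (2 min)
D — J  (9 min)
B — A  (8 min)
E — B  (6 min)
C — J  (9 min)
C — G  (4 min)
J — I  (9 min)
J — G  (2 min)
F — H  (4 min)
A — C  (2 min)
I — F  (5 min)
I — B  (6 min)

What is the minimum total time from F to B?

Enumerating some paths:
F - C - B: 7+5 = 12
F - I - B: 5+6 = 11
F - H - J - E - B: 4+3+1+6 = 14
F - H - C - B: 4+3+5 = 12
Cheapest is F - I - B at 11 min.

11 min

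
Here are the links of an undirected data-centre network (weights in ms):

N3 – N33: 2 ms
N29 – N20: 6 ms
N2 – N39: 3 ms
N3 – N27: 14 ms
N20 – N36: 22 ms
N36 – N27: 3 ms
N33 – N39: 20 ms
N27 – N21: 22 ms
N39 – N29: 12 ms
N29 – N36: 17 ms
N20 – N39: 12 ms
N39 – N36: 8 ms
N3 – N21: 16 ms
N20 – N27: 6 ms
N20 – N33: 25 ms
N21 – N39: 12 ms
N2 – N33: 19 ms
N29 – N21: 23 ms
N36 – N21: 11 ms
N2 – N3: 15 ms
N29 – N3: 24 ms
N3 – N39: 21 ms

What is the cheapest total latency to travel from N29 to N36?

15 ms

Settle nodes by increasing distance from N29:
N29: 0
N20: 6  (via N29)
N39: 12  (via N29)
N27: 12  (via N20)
N2: 15  (via N39)
N36: 15  (via N27)
Shortest route: N29 → N20 → N27 → N36 = 15 ms.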